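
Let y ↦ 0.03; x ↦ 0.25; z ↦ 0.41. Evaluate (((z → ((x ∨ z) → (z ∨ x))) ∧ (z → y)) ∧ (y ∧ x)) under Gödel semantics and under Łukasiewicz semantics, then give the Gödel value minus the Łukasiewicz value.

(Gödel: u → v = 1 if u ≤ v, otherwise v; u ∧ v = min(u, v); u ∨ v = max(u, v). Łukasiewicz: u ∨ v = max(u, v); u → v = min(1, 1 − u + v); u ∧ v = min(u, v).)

0.00

Gödel evaluation:
  (x ∨ z) = max(0.25, 0.41) = 0.41
  (z ∨ x) = max(0.41, 0.25) = 0.41
  ((x ∨ z) → (z ∨ x)): 0.41 ≤ 0.41, so result = 1
  (z → ((x ∨ z) → (z ∨ x))): 0.41 ≤ 1, so result = 1
  (z → y): 0.41 > 0.03, so result = 0.03
  ((z → ((x ∨ z) → (z ∨ x))) ∧ (z → y)) = min(1, 0.03) = 0.03
  (y ∧ x) = min(0.03, 0.25) = 0.03
  (((z → ((x ∨ z) → (z ∨ x))) ∧ (z → y)) ∧ (y ∧ x)) = min(0.03, 0.03) = 0.03
  Gödel value = 0.03
Łukasiewicz evaluation:
  (x ∨ z) = max(0.25, 0.41) = 0.41
  (z ∨ x) = max(0.41, 0.25) = 0.41
  ((x ∨ z) → (z ∨ x)): min(1, 1 − 0.41 + 0.41) = 1
  (z → ((x ∨ z) → (z ∨ x))): min(1, 1 − 0.41 + 1) = 1
  (z → y): min(1, 1 − 0.41 + 0.03) = 0.62
  ((z → ((x ∨ z) → (z ∨ x))) ∧ (z → y)) = min(1, 0.62) = 0.62
  (y ∧ x) = min(0.03, 0.25) = 0.03
  (((z → ((x ∨ z) → (z ∨ x))) ∧ (z → y)) ∧ (y ∧ x)) = min(0.62, 0.03) = 0.03
  Łukasiewicz value = 0.03
Difference: 0.03 − 0.03 = 0.00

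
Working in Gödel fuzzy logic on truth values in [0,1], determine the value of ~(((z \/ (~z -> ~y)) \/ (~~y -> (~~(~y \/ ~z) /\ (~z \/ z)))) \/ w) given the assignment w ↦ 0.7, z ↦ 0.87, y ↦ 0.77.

~z: Gödel ¬ of 0.87 = 0 (operand ≠ 0)
~y: Gödel ¬ of 0.77 = 0 (operand ≠ 0)
(~z -> ~y): 0 ≤ 0, so result = 1
(z \/ (~z -> ~y)) = max(0.87, 1) = 1
~y: Gödel ¬ of 0.77 = 0 (operand ≠ 0)
~~y: Gödel ¬ of 0 = 1 (operand is 0)
~y: Gödel ¬ of 0.77 = 0 (operand ≠ 0)
~z: Gödel ¬ of 0.87 = 0 (operand ≠ 0)
(~y \/ ~z) = max(0, 0) = 0
~(~y \/ ~z): Gödel ¬ of 0 = 1 (operand is 0)
~~(~y \/ ~z): Gödel ¬ of 1 = 0 (operand ≠ 0)
~z: Gödel ¬ of 0.87 = 0 (operand ≠ 0)
(~z \/ z) = max(0, 0.87) = 0.87
(~~(~y \/ ~z) /\ (~z \/ z)) = min(0, 0.87) = 0
(~~y -> (~~(~y \/ ~z) /\ (~z \/ z))): 1 > 0, so result = 0
((z \/ (~z -> ~y)) \/ (~~y -> (~~(~y \/ ~z) /\ (~z \/ z)))) = max(1, 0) = 1
(((z \/ (~z -> ~y)) \/ (~~y -> (~~(~y \/ ~z) /\ (~z \/ z)))) \/ w) = max(1, 0.7) = 1
~(((z \/ (~z -> ~y)) \/ (~~y -> (~~(~y \/ ~z) /\ (~z \/ z)))) \/ w): Gödel ¬ of 1 = 0 (operand ≠ 0)

0.00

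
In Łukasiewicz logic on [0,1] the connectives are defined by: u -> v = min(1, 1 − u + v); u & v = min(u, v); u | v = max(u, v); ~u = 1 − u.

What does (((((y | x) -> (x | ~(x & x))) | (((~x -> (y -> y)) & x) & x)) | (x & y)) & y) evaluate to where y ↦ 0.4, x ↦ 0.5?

(y | x) = max(0.4, 0.5) = 0.5
(x & x) = min(0.5, 0.5) = 0.5
~(x & x): Łukasiewicz ¬ gives 1 − 0.5 = 0.5
(x | ~(x & x)) = max(0.5, 0.5) = 0.5
((y | x) -> (x | ~(x & x))): min(1, 1 − 0.5 + 0.5) = 1
~x: Łukasiewicz ¬ gives 1 − 0.5 = 0.5
(y -> y): min(1, 1 − 0.4 + 0.4) = 1
(~x -> (y -> y)): min(1, 1 − 0.5 + 1) = 1
((~x -> (y -> y)) & x) = min(1, 0.5) = 0.5
(((~x -> (y -> y)) & x) & x) = min(0.5, 0.5) = 0.5
(((y | x) -> (x | ~(x & x))) | (((~x -> (y -> y)) & x) & x)) = max(1, 0.5) = 1
(x & y) = min(0.5, 0.4) = 0.4
((((y | x) -> (x | ~(x & x))) | (((~x -> (y -> y)) & x) & x)) | (x & y)) = max(1, 0.4) = 1
(((((y | x) -> (x | ~(x & x))) | (((~x -> (y -> y)) & x) & x)) | (x & y)) & y) = min(1, 0.4) = 0.4

0.40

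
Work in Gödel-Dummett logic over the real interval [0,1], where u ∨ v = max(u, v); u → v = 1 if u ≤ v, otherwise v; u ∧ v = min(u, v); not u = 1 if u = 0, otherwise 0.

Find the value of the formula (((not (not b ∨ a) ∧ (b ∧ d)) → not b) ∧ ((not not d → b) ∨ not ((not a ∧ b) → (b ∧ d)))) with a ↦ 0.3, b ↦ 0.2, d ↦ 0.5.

0.20

not b: Gödel ¬ of 0.2 = 0 (operand ≠ 0)
(not b ∨ a) = max(0, 0.3) = 0.3
not (not b ∨ a): Gödel ¬ of 0.3 = 0 (operand ≠ 0)
(b ∧ d) = min(0.2, 0.5) = 0.2
(not (not b ∨ a) ∧ (b ∧ d)) = min(0, 0.2) = 0
not b: Gödel ¬ of 0.2 = 0 (operand ≠ 0)
((not (not b ∨ a) ∧ (b ∧ d)) → not b): 0 ≤ 0, so result = 1
not d: Gödel ¬ of 0.5 = 0 (operand ≠ 0)
not not d: Gödel ¬ of 0 = 1 (operand is 0)
(not not d → b): 1 > 0.2, so result = 0.2
not a: Gödel ¬ of 0.3 = 0 (operand ≠ 0)
(not a ∧ b) = min(0, 0.2) = 0
(b ∧ d) = min(0.2, 0.5) = 0.2
((not a ∧ b) → (b ∧ d)): 0 ≤ 0.2, so result = 1
not ((not a ∧ b) → (b ∧ d)): Gödel ¬ of 1 = 0 (operand ≠ 0)
((not not d → b) ∨ not ((not a ∧ b) → (b ∧ d))) = max(0.2, 0) = 0.2
(((not (not b ∨ a) ∧ (b ∧ d)) → not b) ∧ ((not not d → b) ∨ not ((not a ∧ b) → (b ∧ d)))) = min(1, 0.2) = 0.2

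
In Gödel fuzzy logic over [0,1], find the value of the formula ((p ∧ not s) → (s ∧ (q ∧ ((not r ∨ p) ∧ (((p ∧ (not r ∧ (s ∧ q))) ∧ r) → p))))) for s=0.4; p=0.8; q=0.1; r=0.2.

not s: Gödel ¬ of 0.4 = 0 (operand ≠ 0)
(p ∧ not s) = min(0.8, 0) = 0
not r: Gödel ¬ of 0.2 = 0 (operand ≠ 0)
(not r ∨ p) = max(0, 0.8) = 0.8
not r: Gödel ¬ of 0.2 = 0 (operand ≠ 0)
(s ∧ q) = min(0.4, 0.1) = 0.1
(not r ∧ (s ∧ q)) = min(0, 0.1) = 0
(p ∧ (not r ∧ (s ∧ q))) = min(0.8, 0) = 0
((p ∧ (not r ∧ (s ∧ q))) ∧ r) = min(0, 0.2) = 0
(((p ∧ (not r ∧ (s ∧ q))) ∧ r) → p): 0 ≤ 0.8, so result = 1
((not r ∨ p) ∧ (((p ∧ (not r ∧ (s ∧ q))) ∧ r) → p)) = min(0.8, 1) = 0.8
(q ∧ ((not r ∨ p) ∧ (((p ∧ (not r ∧ (s ∧ q))) ∧ r) → p))) = min(0.1, 0.8) = 0.1
(s ∧ (q ∧ ((not r ∨ p) ∧ (((p ∧ (not r ∧ (s ∧ q))) ∧ r) → p)))) = min(0.4, 0.1) = 0.1
((p ∧ not s) → (s ∧ (q ∧ ((not r ∨ p) ∧ (((p ∧ (not r ∧ (s ∧ q))) ∧ r) → p))))): 0 ≤ 0.1, so result = 1

1.00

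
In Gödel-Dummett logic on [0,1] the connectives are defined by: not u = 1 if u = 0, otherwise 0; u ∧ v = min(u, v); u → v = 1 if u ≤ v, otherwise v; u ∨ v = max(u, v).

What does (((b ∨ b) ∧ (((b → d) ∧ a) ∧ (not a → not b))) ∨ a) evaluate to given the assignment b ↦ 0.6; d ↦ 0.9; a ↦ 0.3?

(b ∨ b) = max(0.6, 0.6) = 0.6
(b → d): 0.6 ≤ 0.9, so result = 1
((b → d) ∧ a) = min(1, 0.3) = 0.3
not a: Gödel ¬ of 0.3 = 0 (operand ≠ 0)
not b: Gödel ¬ of 0.6 = 0 (operand ≠ 0)
(not a → not b): 0 ≤ 0, so result = 1
(((b → d) ∧ a) ∧ (not a → not b)) = min(0.3, 1) = 0.3
((b ∨ b) ∧ (((b → d) ∧ a) ∧ (not a → not b))) = min(0.6, 0.3) = 0.3
(((b ∨ b) ∧ (((b → d) ∧ a) ∧ (not a → not b))) ∨ a) = max(0.3, 0.3) = 0.3

0.30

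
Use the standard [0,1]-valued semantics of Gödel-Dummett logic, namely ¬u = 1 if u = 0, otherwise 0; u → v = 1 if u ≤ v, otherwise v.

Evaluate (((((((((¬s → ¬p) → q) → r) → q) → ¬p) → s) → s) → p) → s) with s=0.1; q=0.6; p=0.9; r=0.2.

0.10

¬s: Gödel ¬ of 0.1 = 0 (operand ≠ 0)
¬p: Gödel ¬ of 0.9 = 0 (operand ≠ 0)
(¬s → ¬p): 0 ≤ 0, so result = 1
((¬s → ¬p) → q): 1 > 0.6, so result = 0.6
(((¬s → ¬p) → q) → r): 0.6 > 0.2, so result = 0.2
((((¬s → ¬p) → q) → r) → q): 0.2 ≤ 0.6, so result = 1
¬p: Gödel ¬ of 0.9 = 0 (operand ≠ 0)
(((((¬s → ¬p) → q) → r) → q) → ¬p): 1 > 0, so result = 0
((((((¬s → ¬p) → q) → r) → q) → ¬p) → s): 0 ≤ 0.1, so result = 1
(((((((¬s → ¬p) → q) → r) → q) → ¬p) → s) → s): 1 > 0.1, so result = 0.1
((((((((¬s → ¬p) → q) → r) → q) → ¬p) → s) → s) → p): 0.1 ≤ 0.9, so result = 1
(((((((((¬s → ¬p) → q) → r) → q) → ¬p) → s) → s) → p) → s): 1 > 0.1, so result = 0.1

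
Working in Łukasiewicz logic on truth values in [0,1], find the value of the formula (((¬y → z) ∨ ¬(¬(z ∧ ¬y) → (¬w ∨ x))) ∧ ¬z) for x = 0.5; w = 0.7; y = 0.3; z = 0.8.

¬y: Łukasiewicz ¬ gives 1 − 0.3 = 0.7
(¬y → z): min(1, 1 − 0.7 + 0.8) = 1
¬y: Łukasiewicz ¬ gives 1 − 0.3 = 0.7
(z ∧ ¬y) = min(0.8, 0.7) = 0.7
¬(z ∧ ¬y): Łukasiewicz ¬ gives 1 − 0.7 = 0.3
¬w: Łukasiewicz ¬ gives 1 − 0.7 = 0.3
(¬w ∨ x) = max(0.3, 0.5) = 0.5
(¬(z ∧ ¬y) → (¬w ∨ x)): min(1, 1 − 0.3 + 0.5) = 1
¬(¬(z ∧ ¬y) → (¬w ∨ x)): Łukasiewicz ¬ gives 1 − 1 = 0
((¬y → z) ∨ ¬(¬(z ∧ ¬y) → (¬w ∨ x))) = max(1, 0) = 1
¬z: Łukasiewicz ¬ gives 1 − 0.8 = 0.2
(((¬y → z) ∨ ¬(¬(z ∧ ¬y) → (¬w ∨ x))) ∧ ¬z) = min(1, 0.2) = 0.2

0.20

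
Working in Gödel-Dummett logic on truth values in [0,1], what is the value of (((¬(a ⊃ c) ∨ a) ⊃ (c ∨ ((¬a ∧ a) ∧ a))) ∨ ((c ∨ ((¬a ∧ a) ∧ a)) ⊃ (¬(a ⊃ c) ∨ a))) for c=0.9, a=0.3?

(a ⊃ c): 0.3 ≤ 0.9, so result = 1
¬(a ⊃ c): Gödel ¬ of 1 = 0 (operand ≠ 0)
(¬(a ⊃ c) ∨ a) = max(0, 0.3) = 0.3
¬a: Gödel ¬ of 0.3 = 0 (operand ≠ 0)
(¬a ∧ a) = min(0, 0.3) = 0
((¬a ∧ a) ∧ a) = min(0, 0.3) = 0
(c ∨ ((¬a ∧ a) ∧ a)) = max(0.9, 0) = 0.9
((¬(a ⊃ c) ∨ a) ⊃ (c ∨ ((¬a ∧ a) ∧ a))): 0.3 ≤ 0.9, so result = 1
¬a: Gödel ¬ of 0.3 = 0 (operand ≠ 0)
(¬a ∧ a) = min(0, 0.3) = 0
((¬a ∧ a) ∧ a) = min(0, 0.3) = 0
(c ∨ ((¬a ∧ a) ∧ a)) = max(0.9, 0) = 0.9
(a ⊃ c): 0.3 ≤ 0.9, so result = 1
¬(a ⊃ c): Gödel ¬ of 1 = 0 (operand ≠ 0)
(¬(a ⊃ c) ∨ a) = max(0, 0.3) = 0.3
((c ∨ ((¬a ∧ a) ∧ a)) ⊃ (¬(a ⊃ c) ∨ a)): 0.9 > 0.3, so result = 0.3
(((¬(a ⊃ c) ∨ a) ⊃ (c ∨ ((¬a ∧ a) ∧ a))) ∨ ((c ∨ ((¬a ∧ a) ∧ a)) ⊃ (¬(a ⊃ c) ∨ a))) = max(1, 0.3) = 1

1.00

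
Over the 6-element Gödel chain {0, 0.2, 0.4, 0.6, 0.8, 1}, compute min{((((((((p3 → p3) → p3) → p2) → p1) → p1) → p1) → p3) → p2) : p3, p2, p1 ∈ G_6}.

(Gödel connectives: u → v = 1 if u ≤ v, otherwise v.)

0.00

The minimum is attained at p3 = 0, p2 = 0, p1 = 0:
  (p3 → p3): 0 ≤ 0, so result = 1
  ((p3 → p3) → p3): 1 > 0, so result = 0
  (((p3 → p3) → p3) → p2): 0 ≤ 0, so result = 1
  ((((p3 → p3) → p3) → p2) → p1): 1 > 0, so result = 0
  (((((p3 → p3) → p3) → p2) → p1) → p1): 0 ≤ 0, so result = 1
  ((((((p3 → p3) → p3) → p2) → p1) → p1) → p1): 1 > 0, so result = 0
  (((((((p3 → p3) → p3) → p2) → p1) → p1) → p1) → p3): 0 ≤ 0, so result = 1
  ((((((((p3 → p3) → p3) → p2) → p1) → p1) → p1) → p3) → p2): 1 > 0, so result = 0
Checking all 216 assignments confirms none give a value below 0.00.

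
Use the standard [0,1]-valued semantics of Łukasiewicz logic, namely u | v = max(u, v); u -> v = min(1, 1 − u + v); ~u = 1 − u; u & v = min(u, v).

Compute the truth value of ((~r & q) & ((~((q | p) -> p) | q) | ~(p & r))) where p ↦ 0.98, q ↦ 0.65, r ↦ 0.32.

~r: Łukasiewicz ¬ gives 1 − 0.32 = 0.68
(~r & q) = min(0.68, 0.65) = 0.65
(q | p) = max(0.65, 0.98) = 0.98
((q | p) -> p): min(1, 1 − 0.98 + 0.98) = 1
~((q | p) -> p): Łukasiewicz ¬ gives 1 − 1 = 0
(~((q | p) -> p) | q) = max(0, 0.65) = 0.65
(p & r) = min(0.98, 0.32) = 0.32
~(p & r): Łukasiewicz ¬ gives 1 − 0.32 = 0.68
((~((q | p) -> p) | q) | ~(p & r)) = max(0.65, 0.68) = 0.68
((~r & q) & ((~((q | p) -> p) | q) | ~(p & r))) = min(0.65, 0.68) = 0.65

0.65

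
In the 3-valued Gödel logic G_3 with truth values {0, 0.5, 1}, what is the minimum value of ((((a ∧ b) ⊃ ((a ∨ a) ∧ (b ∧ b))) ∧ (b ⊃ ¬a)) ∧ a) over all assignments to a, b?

The minimum is attained at a = 0, b = 0:
  (a ∧ b) = min(0, 0) = 0
  (a ∨ a) = max(0, 0) = 0
  (b ∧ b) = min(0, 0) = 0
  ((a ∨ a) ∧ (b ∧ b)) = min(0, 0) = 0
  ((a ∧ b) ⊃ ((a ∨ a) ∧ (b ∧ b))): 0 ≤ 0, so result = 1
  ¬a: Gödel ¬ of 0 = 1 (operand is 0)
  (b ⊃ ¬a): 0 ≤ 1, so result = 1
  (((a ∧ b) ⊃ ((a ∨ a) ∧ (b ∧ b))) ∧ (b ⊃ ¬a)) = min(1, 1) = 1
  ((((a ∧ b) ⊃ ((a ∨ a) ∧ (b ∧ b))) ∧ (b ⊃ ¬a)) ∧ a) = min(1, 0) = 0
Checking all 9 assignments confirms none give a value below 0.00.

0.00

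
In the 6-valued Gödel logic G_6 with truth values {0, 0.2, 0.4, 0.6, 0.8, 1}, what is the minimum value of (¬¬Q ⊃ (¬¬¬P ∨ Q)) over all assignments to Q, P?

The minimum is attained at Q = 0.2, P = 0.2:
  ¬Q: Gödel ¬ of 0.2 = 0 (operand ≠ 0)
  ¬¬Q: Gödel ¬ of 0 = 1 (operand is 0)
  ¬P: Gödel ¬ of 0.2 = 0 (operand ≠ 0)
  ¬¬P: Gödel ¬ of 0 = 1 (operand is 0)
  ¬¬¬P: Gödel ¬ of 1 = 0 (operand ≠ 0)
  (¬¬¬P ∨ Q) = max(0, 0.2) = 0.2
  (¬¬Q ⊃ (¬¬¬P ∨ Q)): 1 > 0.2, so result = 0.2
Checking all 36 assignments confirms none give a value below 0.20.

0.20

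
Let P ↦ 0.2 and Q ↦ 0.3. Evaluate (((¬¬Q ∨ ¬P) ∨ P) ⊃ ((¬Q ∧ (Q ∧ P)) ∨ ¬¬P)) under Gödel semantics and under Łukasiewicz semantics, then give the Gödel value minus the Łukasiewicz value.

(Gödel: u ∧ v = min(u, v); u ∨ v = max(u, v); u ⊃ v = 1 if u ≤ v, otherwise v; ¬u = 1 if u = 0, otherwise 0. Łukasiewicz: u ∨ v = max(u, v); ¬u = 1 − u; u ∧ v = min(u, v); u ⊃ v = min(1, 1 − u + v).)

Gödel evaluation:
  ¬Q: Gödel ¬ of 0.3 = 0 (operand ≠ 0)
  ¬¬Q: Gödel ¬ of 0 = 1 (operand is 0)
  ¬P: Gödel ¬ of 0.2 = 0 (operand ≠ 0)
  (¬¬Q ∨ ¬P) = max(1, 0) = 1
  ((¬¬Q ∨ ¬P) ∨ P) = max(1, 0.2) = 1
  ¬Q: Gödel ¬ of 0.3 = 0 (operand ≠ 0)
  (Q ∧ P) = min(0.3, 0.2) = 0.2
  (¬Q ∧ (Q ∧ P)) = min(0, 0.2) = 0
  ¬P: Gödel ¬ of 0.2 = 0 (operand ≠ 0)
  ¬¬P: Gödel ¬ of 0 = 1 (operand is 0)
  ((¬Q ∧ (Q ∧ P)) ∨ ¬¬P) = max(0, 1) = 1
  (((¬¬Q ∨ ¬P) ∨ P) ⊃ ((¬Q ∧ (Q ∧ P)) ∨ ¬¬P)): 1 ≤ 1, so result = 1
  Gödel value = 1
Łukasiewicz evaluation:
  ¬Q: Łukasiewicz ¬ gives 1 − 0.3 = 0.7
  ¬¬Q: Łukasiewicz ¬ gives 1 − 0.7 = 0.3
  ¬P: Łukasiewicz ¬ gives 1 − 0.2 = 0.8
  (¬¬Q ∨ ¬P) = max(0.3, 0.8) = 0.8
  ((¬¬Q ∨ ¬P) ∨ P) = max(0.8, 0.2) = 0.8
  ¬Q: Łukasiewicz ¬ gives 1 − 0.3 = 0.7
  (Q ∧ P) = min(0.3, 0.2) = 0.2
  (¬Q ∧ (Q ∧ P)) = min(0.7, 0.2) = 0.2
  ¬P: Łukasiewicz ¬ gives 1 − 0.2 = 0.8
  ¬¬P: Łukasiewicz ¬ gives 1 − 0.8 = 0.2
  ((¬Q ∧ (Q ∧ P)) ∨ ¬¬P) = max(0.2, 0.2) = 0.2
  (((¬¬Q ∨ ¬P) ∨ P) ⊃ ((¬Q ∧ (Q ∧ P)) ∨ ¬¬P)): min(1, 1 − 0.8 + 0.2) = 0.4
  Łukasiewicz value = 0.4
Difference: 1 − 0.4 = 0.60

0.60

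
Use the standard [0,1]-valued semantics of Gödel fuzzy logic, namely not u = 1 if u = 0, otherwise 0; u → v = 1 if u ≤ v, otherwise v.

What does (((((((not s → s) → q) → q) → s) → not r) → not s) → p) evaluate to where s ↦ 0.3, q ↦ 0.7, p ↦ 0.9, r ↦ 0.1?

not s: Gödel ¬ of 0.3 = 0 (operand ≠ 0)
(not s → s): 0 ≤ 0.3, so result = 1
((not s → s) → q): 1 > 0.7, so result = 0.7
(((not s → s) → q) → q): 0.7 ≤ 0.7, so result = 1
((((not s → s) → q) → q) → s): 1 > 0.3, so result = 0.3
not r: Gödel ¬ of 0.1 = 0 (operand ≠ 0)
(((((not s → s) → q) → q) → s) → not r): 0.3 > 0, so result = 0
not s: Gödel ¬ of 0.3 = 0 (operand ≠ 0)
((((((not s → s) → q) → q) → s) → not r) → not s): 0 ≤ 0, so result = 1
(((((((not s → s) → q) → q) → s) → not r) → not s) → p): 1 > 0.9, so result = 0.9

0.90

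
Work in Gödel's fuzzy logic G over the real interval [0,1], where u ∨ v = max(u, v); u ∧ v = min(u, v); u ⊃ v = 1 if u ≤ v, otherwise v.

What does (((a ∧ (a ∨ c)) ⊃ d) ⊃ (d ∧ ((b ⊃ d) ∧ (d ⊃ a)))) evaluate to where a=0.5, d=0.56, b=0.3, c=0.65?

0.50

(a ∨ c) = max(0.5, 0.65) = 0.65
(a ∧ (a ∨ c)) = min(0.5, 0.65) = 0.5
((a ∧ (a ∨ c)) ⊃ d): 0.5 ≤ 0.56, so result = 1
(b ⊃ d): 0.3 ≤ 0.56, so result = 1
(d ⊃ a): 0.56 > 0.5, so result = 0.5
((b ⊃ d) ∧ (d ⊃ a)) = min(1, 0.5) = 0.5
(d ∧ ((b ⊃ d) ∧ (d ⊃ a))) = min(0.56, 0.5) = 0.5
(((a ∧ (a ∨ c)) ⊃ d) ⊃ (d ∧ ((b ⊃ d) ∧ (d ⊃ a)))): 1 > 0.5, so result = 0.5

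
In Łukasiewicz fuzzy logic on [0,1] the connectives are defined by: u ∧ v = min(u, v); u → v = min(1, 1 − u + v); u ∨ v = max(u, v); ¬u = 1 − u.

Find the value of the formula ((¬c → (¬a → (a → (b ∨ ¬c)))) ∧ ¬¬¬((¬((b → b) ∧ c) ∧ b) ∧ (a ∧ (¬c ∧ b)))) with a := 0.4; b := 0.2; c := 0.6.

0.80

¬c: Łukasiewicz ¬ gives 1 − 0.6 = 0.4
¬a: Łukasiewicz ¬ gives 1 − 0.4 = 0.6
¬c: Łukasiewicz ¬ gives 1 − 0.6 = 0.4
(b ∨ ¬c) = max(0.2, 0.4) = 0.4
(a → (b ∨ ¬c)): min(1, 1 − 0.4 + 0.4) = 1
(¬a → (a → (b ∨ ¬c))): min(1, 1 − 0.6 + 1) = 1
(¬c → (¬a → (a → (b ∨ ¬c)))): min(1, 1 − 0.4 + 1) = 1
(b → b): min(1, 1 − 0.2 + 0.2) = 1
((b → b) ∧ c) = min(1, 0.6) = 0.6
¬((b → b) ∧ c): Łukasiewicz ¬ gives 1 − 0.6 = 0.4
(¬((b → b) ∧ c) ∧ b) = min(0.4, 0.2) = 0.2
¬c: Łukasiewicz ¬ gives 1 − 0.6 = 0.4
(¬c ∧ b) = min(0.4, 0.2) = 0.2
(a ∧ (¬c ∧ b)) = min(0.4, 0.2) = 0.2
((¬((b → b) ∧ c) ∧ b) ∧ (a ∧ (¬c ∧ b))) = min(0.2, 0.2) = 0.2
¬((¬((b → b) ∧ c) ∧ b) ∧ (a ∧ (¬c ∧ b))): Łukasiewicz ¬ gives 1 − 0.2 = 0.8
¬¬((¬((b → b) ∧ c) ∧ b) ∧ (a ∧ (¬c ∧ b))): Łukasiewicz ¬ gives 1 − 0.8 = 0.2
¬¬¬((¬((b → b) ∧ c) ∧ b) ∧ (a ∧ (¬c ∧ b))): Łukasiewicz ¬ gives 1 − 0.2 = 0.8
((¬c → (¬a → (a → (b ∨ ¬c)))) ∧ ¬¬¬((¬((b → b) ∧ c) ∧ b) ∧ (a ∧ (¬c ∧ b)))) = min(1, 0.8) = 0.8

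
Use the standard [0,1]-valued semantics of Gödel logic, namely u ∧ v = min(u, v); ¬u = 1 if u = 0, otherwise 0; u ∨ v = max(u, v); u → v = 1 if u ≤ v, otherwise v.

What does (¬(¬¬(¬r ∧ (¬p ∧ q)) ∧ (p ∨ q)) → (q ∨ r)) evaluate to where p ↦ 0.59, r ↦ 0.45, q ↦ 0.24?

0.45

¬r: Gödel ¬ of 0.45 = 0 (operand ≠ 0)
¬p: Gödel ¬ of 0.59 = 0 (operand ≠ 0)
(¬p ∧ q) = min(0, 0.24) = 0
(¬r ∧ (¬p ∧ q)) = min(0, 0) = 0
¬(¬r ∧ (¬p ∧ q)): Gödel ¬ of 0 = 1 (operand is 0)
¬¬(¬r ∧ (¬p ∧ q)): Gödel ¬ of 1 = 0 (operand ≠ 0)
(p ∨ q) = max(0.59, 0.24) = 0.59
(¬¬(¬r ∧ (¬p ∧ q)) ∧ (p ∨ q)) = min(0, 0.59) = 0
¬(¬¬(¬r ∧ (¬p ∧ q)) ∧ (p ∨ q)): Gödel ¬ of 0 = 1 (operand is 0)
(q ∨ r) = max(0.24, 0.45) = 0.45
(¬(¬¬(¬r ∧ (¬p ∧ q)) ∧ (p ∨ q)) → (q ∨ r)): 1 > 0.45, so result = 0.45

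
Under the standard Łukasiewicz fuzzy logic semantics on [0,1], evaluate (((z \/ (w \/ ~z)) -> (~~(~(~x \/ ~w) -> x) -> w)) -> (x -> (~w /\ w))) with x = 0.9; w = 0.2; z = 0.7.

0.80

~z: Łukasiewicz ¬ gives 1 − 0.7 = 0.3
(w \/ ~z) = max(0.2, 0.3) = 0.3
(z \/ (w \/ ~z)) = max(0.7, 0.3) = 0.7
~x: Łukasiewicz ¬ gives 1 − 0.9 = 0.1
~w: Łukasiewicz ¬ gives 1 − 0.2 = 0.8
(~x \/ ~w) = max(0.1, 0.8) = 0.8
~(~x \/ ~w): Łukasiewicz ¬ gives 1 − 0.8 = 0.2
(~(~x \/ ~w) -> x): min(1, 1 − 0.2 + 0.9) = 1
~(~(~x \/ ~w) -> x): Łukasiewicz ¬ gives 1 − 1 = 0
~~(~(~x \/ ~w) -> x): Łukasiewicz ¬ gives 1 − 0 = 1
(~~(~(~x \/ ~w) -> x) -> w): min(1, 1 − 1 + 0.2) = 0.2
((z \/ (w \/ ~z)) -> (~~(~(~x \/ ~w) -> x) -> w)): min(1, 1 − 0.7 + 0.2) = 0.5
~w: Łukasiewicz ¬ gives 1 − 0.2 = 0.8
(~w /\ w) = min(0.8, 0.2) = 0.2
(x -> (~w /\ w)): min(1, 1 − 0.9 + 0.2) = 0.3
(((z \/ (w \/ ~z)) -> (~~(~(~x \/ ~w) -> x) -> w)) -> (x -> (~w /\ w))): min(1, 1 − 0.5 + 0.3) = 0.8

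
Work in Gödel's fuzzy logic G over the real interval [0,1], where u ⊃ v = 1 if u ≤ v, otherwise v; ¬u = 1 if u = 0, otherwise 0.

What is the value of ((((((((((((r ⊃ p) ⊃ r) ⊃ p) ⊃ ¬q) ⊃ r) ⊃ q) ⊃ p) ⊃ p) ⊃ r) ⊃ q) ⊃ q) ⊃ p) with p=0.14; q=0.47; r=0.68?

(r ⊃ p): 0.68 > 0.14, so result = 0.14
((r ⊃ p) ⊃ r): 0.14 ≤ 0.68, so result = 1
(((r ⊃ p) ⊃ r) ⊃ p): 1 > 0.14, so result = 0.14
¬q: Gödel ¬ of 0.47 = 0 (operand ≠ 0)
((((r ⊃ p) ⊃ r) ⊃ p) ⊃ ¬q): 0.14 > 0, so result = 0
(((((r ⊃ p) ⊃ r) ⊃ p) ⊃ ¬q) ⊃ r): 0 ≤ 0.68, so result = 1
((((((r ⊃ p) ⊃ r) ⊃ p) ⊃ ¬q) ⊃ r) ⊃ q): 1 > 0.47, so result = 0.47
(((((((r ⊃ p) ⊃ r) ⊃ p) ⊃ ¬q) ⊃ r) ⊃ q) ⊃ p): 0.47 > 0.14, so result = 0.14
((((((((r ⊃ p) ⊃ r) ⊃ p) ⊃ ¬q) ⊃ r) ⊃ q) ⊃ p) ⊃ p): 0.14 ≤ 0.14, so result = 1
(((((((((r ⊃ p) ⊃ r) ⊃ p) ⊃ ¬q) ⊃ r) ⊃ q) ⊃ p) ⊃ p) ⊃ r): 1 > 0.68, so result = 0.68
((((((((((r ⊃ p) ⊃ r) ⊃ p) ⊃ ¬q) ⊃ r) ⊃ q) ⊃ p) ⊃ p) ⊃ r) ⊃ q): 0.68 > 0.47, so result = 0.47
(((((((((((r ⊃ p) ⊃ r) ⊃ p) ⊃ ¬q) ⊃ r) ⊃ q) ⊃ p) ⊃ p) ⊃ r) ⊃ q) ⊃ q): 0.47 ≤ 0.47, so result = 1
((((((((((((r ⊃ p) ⊃ r) ⊃ p) ⊃ ¬q) ⊃ r) ⊃ q) ⊃ p) ⊃ p) ⊃ r) ⊃ q) ⊃ q) ⊃ p): 1 > 0.14, so result = 0.14

0.14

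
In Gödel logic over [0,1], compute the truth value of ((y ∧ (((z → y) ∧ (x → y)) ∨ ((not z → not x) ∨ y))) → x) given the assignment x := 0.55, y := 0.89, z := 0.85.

(z → y): 0.85 ≤ 0.89, so result = 1
(x → y): 0.55 ≤ 0.89, so result = 1
((z → y) ∧ (x → y)) = min(1, 1) = 1
not z: Gödel ¬ of 0.85 = 0 (operand ≠ 0)
not x: Gödel ¬ of 0.55 = 0 (operand ≠ 0)
(not z → not x): 0 ≤ 0, so result = 1
((not z → not x) ∨ y) = max(1, 0.89) = 1
(((z → y) ∧ (x → y)) ∨ ((not z → not x) ∨ y)) = max(1, 1) = 1
(y ∧ (((z → y) ∧ (x → y)) ∨ ((not z → not x) ∨ y))) = min(0.89, 1) = 0.89
((y ∧ (((z → y) ∧ (x → y)) ∨ ((not z → not x) ∨ y))) → x): 0.89 > 0.55, so result = 0.55

0.55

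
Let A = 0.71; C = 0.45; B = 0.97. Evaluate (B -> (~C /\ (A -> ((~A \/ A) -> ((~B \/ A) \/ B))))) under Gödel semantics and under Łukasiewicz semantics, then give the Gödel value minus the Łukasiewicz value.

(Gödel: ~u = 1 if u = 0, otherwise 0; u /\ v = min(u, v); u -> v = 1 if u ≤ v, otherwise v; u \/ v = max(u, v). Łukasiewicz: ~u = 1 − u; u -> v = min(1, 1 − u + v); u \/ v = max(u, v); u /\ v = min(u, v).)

-0.58

Gödel evaluation:
  ~C: Gödel ¬ of 0.45 = 0 (operand ≠ 0)
  ~A: Gödel ¬ of 0.71 = 0 (operand ≠ 0)
  (~A \/ A) = max(0, 0.71) = 0.71
  ~B: Gödel ¬ of 0.97 = 0 (operand ≠ 0)
  (~B \/ A) = max(0, 0.71) = 0.71
  ((~B \/ A) \/ B) = max(0.71, 0.97) = 0.97
  ((~A \/ A) -> ((~B \/ A) \/ B)): 0.71 ≤ 0.97, so result = 1
  (A -> ((~A \/ A) -> ((~B \/ A) \/ B))): 0.71 ≤ 1, so result = 1
  (~C /\ (A -> ((~A \/ A) -> ((~B \/ A) \/ B)))) = min(0, 1) = 0
  (B -> (~C /\ (A -> ((~A \/ A) -> ((~B \/ A) \/ B))))): 0.97 > 0, so result = 0
  Gödel value = 0
Łukasiewicz evaluation:
  ~C: Łukasiewicz ¬ gives 1 − 0.45 = 0.55
  ~A: Łukasiewicz ¬ gives 1 − 0.71 = 0.29
  (~A \/ A) = max(0.29, 0.71) = 0.71
  ~B: Łukasiewicz ¬ gives 1 − 0.97 = 0.03
  (~B \/ A) = max(0.03, 0.71) = 0.71
  ((~B \/ A) \/ B) = max(0.71, 0.97) = 0.97
  ((~A \/ A) -> ((~B \/ A) \/ B)): min(1, 1 − 0.71 + 0.97) = 1
  (A -> ((~A \/ A) -> ((~B \/ A) \/ B))): min(1, 1 − 0.71 + 1) = 1
  (~C /\ (A -> ((~A \/ A) -> ((~B \/ A) \/ B)))) = min(0.55, 1) = 0.55
  (B -> (~C /\ (A -> ((~A \/ A) -> ((~B \/ A) \/ B))))): min(1, 1 − 0.97 + 0.55) = 0.58
  Łukasiewicz value = 0.58
Difference: 0 − 0.58 = -0.58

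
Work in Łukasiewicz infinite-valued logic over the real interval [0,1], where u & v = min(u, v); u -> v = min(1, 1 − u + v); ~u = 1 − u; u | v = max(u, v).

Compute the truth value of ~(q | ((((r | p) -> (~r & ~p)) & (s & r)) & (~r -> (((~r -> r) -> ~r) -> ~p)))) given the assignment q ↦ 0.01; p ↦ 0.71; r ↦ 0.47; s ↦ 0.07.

(r | p) = max(0.47, 0.71) = 0.71
~r: Łukasiewicz ¬ gives 1 − 0.47 = 0.53
~p: Łukasiewicz ¬ gives 1 − 0.71 = 0.29
(~r & ~p) = min(0.53, 0.29) = 0.29
((r | p) -> (~r & ~p)): min(1, 1 − 0.71 + 0.29) = 0.58
(s & r) = min(0.07, 0.47) = 0.07
(((r | p) -> (~r & ~p)) & (s & r)) = min(0.58, 0.07) = 0.07
~r: Łukasiewicz ¬ gives 1 − 0.47 = 0.53
~r: Łukasiewicz ¬ gives 1 − 0.47 = 0.53
(~r -> r): min(1, 1 − 0.53 + 0.47) = 0.94
~r: Łukasiewicz ¬ gives 1 − 0.47 = 0.53
((~r -> r) -> ~r): min(1, 1 − 0.94 + 0.53) = 0.59
~p: Łukasiewicz ¬ gives 1 − 0.71 = 0.29
(((~r -> r) -> ~r) -> ~p): min(1, 1 − 0.59 + 0.29) = 0.7
(~r -> (((~r -> r) -> ~r) -> ~p)): min(1, 1 − 0.53 + 0.7) = 1
((((r | p) -> (~r & ~p)) & (s & r)) & (~r -> (((~r -> r) -> ~r) -> ~p))) = min(0.07, 1) = 0.07
(q | ((((r | p) -> (~r & ~p)) & (s & r)) & (~r -> (((~r -> r) -> ~r) -> ~p)))) = max(0.01, 0.07) = 0.07
~(q | ((((r | p) -> (~r & ~p)) & (s & r)) & (~r -> (((~r -> r) -> ~r) -> ~p)))): Łukasiewicz ¬ gives 1 − 0.07 = 0.93

0.93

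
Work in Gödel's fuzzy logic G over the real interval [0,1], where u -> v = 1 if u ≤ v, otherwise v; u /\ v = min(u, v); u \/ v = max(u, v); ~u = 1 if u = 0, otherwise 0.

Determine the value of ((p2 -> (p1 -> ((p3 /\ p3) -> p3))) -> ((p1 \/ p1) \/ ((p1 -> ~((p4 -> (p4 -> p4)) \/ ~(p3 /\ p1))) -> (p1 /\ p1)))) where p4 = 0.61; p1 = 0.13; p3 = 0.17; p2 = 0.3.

(p3 /\ p3) = min(0.17, 0.17) = 0.17
((p3 /\ p3) -> p3): 0.17 ≤ 0.17, so result = 1
(p1 -> ((p3 /\ p3) -> p3)): 0.13 ≤ 1, so result = 1
(p2 -> (p1 -> ((p3 /\ p3) -> p3))): 0.3 ≤ 1, so result = 1
(p1 \/ p1) = max(0.13, 0.13) = 0.13
(p4 -> p4): 0.61 ≤ 0.61, so result = 1
(p4 -> (p4 -> p4)): 0.61 ≤ 1, so result = 1
(p3 /\ p1) = min(0.17, 0.13) = 0.13
~(p3 /\ p1): Gödel ¬ of 0.13 = 0 (operand ≠ 0)
((p4 -> (p4 -> p4)) \/ ~(p3 /\ p1)) = max(1, 0) = 1
~((p4 -> (p4 -> p4)) \/ ~(p3 /\ p1)): Gödel ¬ of 1 = 0 (operand ≠ 0)
(p1 -> ~((p4 -> (p4 -> p4)) \/ ~(p3 /\ p1))): 0.13 > 0, so result = 0
(p1 /\ p1) = min(0.13, 0.13) = 0.13
((p1 -> ~((p4 -> (p4 -> p4)) \/ ~(p3 /\ p1))) -> (p1 /\ p1)): 0 ≤ 0.13, so result = 1
((p1 \/ p1) \/ ((p1 -> ~((p4 -> (p4 -> p4)) \/ ~(p3 /\ p1))) -> (p1 /\ p1))) = max(0.13, 1) = 1
((p2 -> (p1 -> ((p3 /\ p3) -> p3))) -> ((p1 \/ p1) \/ ((p1 -> ~((p4 -> (p4 -> p4)) \/ ~(p3 /\ p1))) -> (p1 /\ p1)))): 1 ≤ 1, so result = 1

1.00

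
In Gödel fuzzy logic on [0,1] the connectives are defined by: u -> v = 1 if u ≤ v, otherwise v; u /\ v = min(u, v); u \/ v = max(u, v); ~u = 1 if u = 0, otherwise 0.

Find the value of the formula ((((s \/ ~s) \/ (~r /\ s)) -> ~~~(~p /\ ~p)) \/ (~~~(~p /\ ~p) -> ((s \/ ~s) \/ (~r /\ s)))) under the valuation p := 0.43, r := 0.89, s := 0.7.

~s: Gödel ¬ of 0.7 = 0 (operand ≠ 0)
(s \/ ~s) = max(0.7, 0) = 0.7
~r: Gödel ¬ of 0.89 = 0 (operand ≠ 0)
(~r /\ s) = min(0, 0.7) = 0
((s \/ ~s) \/ (~r /\ s)) = max(0.7, 0) = 0.7
~p: Gödel ¬ of 0.43 = 0 (operand ≠ 0)
~p: Gödel ¬ of 0.43 = 0 (operand ≠ 0)
(~p /\ ~p) = min(0, 0) = 0
~(~p /\ ~p): Gödel ¬ of 0 = 1 (operand is 0)
~~(~p /\ ~p): Gödel ¬ of 1 = 0 (operand ≠ 0)
~~~(~p /\ ~p): Gödel ¬ of 0 = 1 (operand is 0)
(((s \/ ~s) \/ (~r /\ s)) -> ~~~(~p /\ ~p)): 0.7 ≤ 1, so result = 1
~p: Gödel ¬ of 0.43 = 0 (operand ≠ 0)
~p: Gödel ¬ of 0.43 = 0 (operand ≠ 0)
(~p /\ ~p) = min(0, 0) = 0
~(~p /\ ~p): Gödel ¬ of 0 = 1 (operand is 0)
~~(~p /\ ~p): Gödel ¬ of 1 = 0 (operand ≠ 0)
~~~(~p /\ ~p): Gödel ¬ of 0 = 1 (operand is 0)
~s: Gödel ¬ of 0.7 = 0 (operand ≠ 0)
(s \/ ~s) = max(0.7, 0) = 0.7
~r: Gödel ¬ of 0.89 = 0 (operand ≠ 0)
(~r /\ s) = min(0, 0.7) = 0
((s \/ ~s) \/ (~r /\ s)) = max(0.7, 0) = 0.7
(~~~(~p /\ ~p) -> ((s \/ ~s) \/ (~r /\ s))): 1 > 0.7, so result = 0.7
((((s \/ ~s) \/ (~r /\ s)) -> ~~~(~p /\ ~p)) \/ (~~~(~p /\ ~p) -> ((s \/ ~s) \/ (~r /\ s)))) = max(1, 0.7) = 1

1.00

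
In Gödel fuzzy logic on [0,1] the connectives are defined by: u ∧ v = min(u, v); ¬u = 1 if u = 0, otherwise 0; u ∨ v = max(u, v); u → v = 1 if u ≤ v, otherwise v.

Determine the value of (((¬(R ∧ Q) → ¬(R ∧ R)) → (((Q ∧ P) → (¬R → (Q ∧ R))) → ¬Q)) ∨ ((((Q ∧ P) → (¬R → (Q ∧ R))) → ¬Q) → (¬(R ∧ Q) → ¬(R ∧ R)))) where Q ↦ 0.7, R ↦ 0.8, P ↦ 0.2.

1.00

(R ∧ Q) = min(0.8, 0.7) = 0.7
¬(R ∧ Q): Gödel ¬ of 0.7 = 0 (operand ≠ 0)
(R ∧ R) = min(0.8, 0.8) = 0.8
¬(R ∧ R): Gödel ¬ of 0.8 = 0 (operand ≠ 0)
(¬(R ∧ Q) → ¬(R ∧ R)): 0 ≤ 0, so result = 1
(Q ∧ P) = min(0.7, 0.2) = 0.2
¬R: Gödel ¬ of 0.8 = 0 (operand ≠ 0)
(Q ∧ R) = min(0.7, 0.8) = 0.7
(¬R → (Q ∧ R)): 0 ≤ 0.7, so result = 1
((Q ∧ P) → (¬R → (Q ∧ R))): 0.2 ≤ 1, so result = 1
¬Q: Gödel ¬ of 0.7 = 0 (operand ≠ 0)
(((Q ∧ P) → (¬R → (Q ∧ R))) → ¬Q): 1 > 0, so result = 0
((¬(R ∧ Q) → ¬(R ∧ R)) → (((Q ∧ P) → (¬R → (Q ∧ R))) → ¬Q)): 1 > 0, so result = 0
(Q ∧ P) = min(0.7, 0.2) = 0.2
¬R: Gödel ¬ of 0.8 = 0 (operand ≠ 0)
(Q ∧ R) = min(0.7, 0.8) = 0.7
(¬R → (Q ∧ R)): 0 ≤ 0.7, so result = 1
((Q ∧ P) → (¬R → (Q ∧ R))): 0.2 ≤ 1, so result = 1
¬Q: Gödel ¬ of 0.7 = 0 (operand ≠ 0)
(((Q ∧ P) → (¬R → (Q ∧ R))) → ¬Q): 1 > 0, so result = 0
(R ∧ Q) = min(0.8, 0.7) = 0.7
¬(R ∧ Q): Gödel ¬ of 0.7 = 0 (operand ≠ 0)
(R ∧ R) = min(0.8, 0.8) = 0.8
¬(R ∧ R): Gödel ¬ of 0.8 = 0 (operand ≠ 0)
(¬(R ∧ Q) → ¬(R ∧ R)): 0 ≤ 0, so result = 1
((((Q ∧ P) → (¬R → (Q ∧ R))) → ¬Q) → (¬(R ∧ Q) → ¬(R ∧ R))): 0 ≤ 1, so result = 1
(((¬(R ∧ Q) → ¬(R ∧ R)) → (((Q ∧ P) → (¬R → (Q ∧ R))) → ¬Q)) ∨ ((((Q ∧ P) → (¬R → (Q ∧ R))) → ¬Q) → (¬(R ∧ Q) → ¬(R ∧ R)))) = max(0, 1) = 1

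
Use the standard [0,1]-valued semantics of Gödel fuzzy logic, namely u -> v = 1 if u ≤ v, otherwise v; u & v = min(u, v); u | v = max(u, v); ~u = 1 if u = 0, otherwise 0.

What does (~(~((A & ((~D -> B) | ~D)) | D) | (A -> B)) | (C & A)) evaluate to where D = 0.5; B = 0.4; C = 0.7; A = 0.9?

0.70

~D: Gödel ¬ of 0.5 = 0 (operand ≠ 0)
(~D -> B): 0 ≤ 0.4, so result = 1
~D: Gödel ¬ of 0.5 = 0 (operand ≠ 0)
((~D -> B) | ~D) = max(1, 0) = 1
(A & ((~D -> B) | ~D)) = min(0.9, 1) = 0.9
((A & ((~D -> B) | ~D)) | D) = max(0.9, 0.5) = 0.9
~((A & ((~D -> B) | ~D)) | D): Gödel ¬ of 0.9 = 0 (operand ≠ 0)
(A -> B): 0.9 > 0.4, so result = 0.4
(~((A & ((~D -> B) | ~D)) | D) | (A -> B)) = max(0, 0.4) = 0.4
~(~((A & ((~D -> B) | ~D)) | D) | (A -> B)): Gödel ¬ of 0.4 = 0 (operand ≠ 0)
(C & A) = min(0.7, 0.9) = 0.7
(~(~((A & ((~D -> B) | ~D)) | D) | (A -> B)) | (C & A)) = max(0, 0.7) = 0.7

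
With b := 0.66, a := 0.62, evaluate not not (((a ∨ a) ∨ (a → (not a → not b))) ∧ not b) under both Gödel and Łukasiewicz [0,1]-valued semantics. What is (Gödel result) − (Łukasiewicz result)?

Gödel evaluation:
  (a ∨ a) = max(0.62, 0.62) = 0.62
  not a: Gödel ¬ of 0.62 = 0 (operand ≠ 0)
  not b: Gödel ¬ of 0.66 = 0 (operand ≠ 0)
  (not a → not b): 0 ≤ 0, so result = 1
  (a → (not a → not b)): 0.62 ≤ 1, so result = 1
  ((a ∨ a) ∨ (a → (not a → not b))) = max(0.62, 1) = 1
  not b: Gödel ¬ of 0.66 = 0 (operand ≠ 0)
  (((a ∨ a) ∨ (a → (not a → not b))) ∧ not b) = min(1, 0) = 0
  not (((a ∨ a) ∨ (a → (not a → not b))) ∧ not b): Gödel ¬ of 0 = 1 (operand is 0)
  not not (((a ∨ a) ∨ (a → (not a → not b))) ∧ not b): Gödel ¬ of 1 = 0 (operand ≠ 0)
  Gödel value = 0
Łukasiewicz evaluation:
  (a ∨ a) = max(0.62, 0.62) = 0.62
  not a: Łukasiewicz ¬ gives 1 − 0.62 = 0.38
  not b: Łukasiewicz ¬ gives 1 − 0.66 = 0.34
  (not a → not b): min(1, 1 − 0.38 + 0.34) = 0.96
  (a → (not a → not b)): min(1, 1 − 0.62 + 0.96) = 1
  ((a ∨ a) ∨ (a → (not a → not b))) = max(0.62, 1) = 1
  not b: Łukasiewicz ¬ gives 1 − 0.66 = 0.34
  (((a ∨ a) ∨ (a → (not a → not b))) ∧ not b) = min(1, 0.34) = 0.34
  not (((a ∨ a) ∨ (a → (not a → not b))) ∧ not b): Łukasiewicz ¬ gives 1 − 0.34 = 0.66
  not not (((a ∨ a) ∨ (a → (not a → not b))) ∧ not b): Łukasiewicz ¬ gives 1 − 0.66 = 0.34
  Łukasiewicz value = 0.34
Difference: 0 − 0.34 = -0.34

-0.34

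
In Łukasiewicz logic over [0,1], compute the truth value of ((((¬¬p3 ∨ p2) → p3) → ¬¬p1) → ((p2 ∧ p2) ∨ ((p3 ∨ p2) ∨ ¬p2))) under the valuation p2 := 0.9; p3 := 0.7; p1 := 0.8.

0.90

¬p3: Łukasiewicz ¬ gives 1 − 0.7 = 0.3
¬¬p3: Łukasiewicz ¬ gives 1 − 0.3 = 0.7
(¬¬p3 ∨ p2) = max(0.7, 0.9) = 0.9
((¬¬p3 ∨ p2) → p3): min(1, 1 − 0.9 + 0.7) = 0.8
¬p1: Łukasiewicz ¬ gives 1 − 0.8 = 0.2
¬¬p1: Łukasiewicz ¬ gives 1 − 0.2 = 0.8
(((¬¬p3 ∨ p2) → p3) → ¬¬p1): min(1, 1 − 0.8 + 0.8) = 1
(p2 ∧ p2) = min(0.9, 0.9) = 0.9
(p3 ∨ p2) = max(0.7, 0.9) = 0.9
¬p2: Łukasiewicz ¬ gives 1 − 0.9 = 0.1
((p3 ∨ p2) ∨ ¬p2) = max(0.9, 0.1) = 0.9
((p2 ∧ p2) ∨ ((p3 ∨ p2) ∨ ¬p2)) = max(0.9, 0.9) = 0.9
((((¬¬p3 ∨ p2) → p3) → ¬¬p1) → ((p2 ∧ p2) ∨ ((p3 ∨ p2) ∨ ¬p2))): min(1, 1 − 1 + 0.9) = 0.9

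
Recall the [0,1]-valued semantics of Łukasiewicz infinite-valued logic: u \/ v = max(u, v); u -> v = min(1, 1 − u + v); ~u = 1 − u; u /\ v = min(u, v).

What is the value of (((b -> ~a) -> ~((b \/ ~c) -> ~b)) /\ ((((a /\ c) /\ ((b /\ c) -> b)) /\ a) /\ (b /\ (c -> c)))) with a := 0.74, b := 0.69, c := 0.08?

0.08

~a: Łukasiewicz ¬ gives 1 − 0.74 = 0.26
(b -> ~a): min(1, 1 − 0.69 + 0.26) = 0.57
~c: Łukasiewicz ¬ gives 1 − 0.08 = 0.92
(b \/ ~c) = max(0.69, 0.92) = 0.92
~b: Łukasiewicz ¬ gives 1 − 0.69 = 0.31
((b \/ ~c) -> ~b): min(1, 1 − 0.92 + 0.31) = 0.39
~((b \/ ~c) -> ~b): Łukasiewicz ¬ gives 1 − 0.39 = 0.61
((b -> ~a) -> ~((b \/ ~c) -> ~b)): min(1, 1 − 0.57 + 0.61) = 1
(a /\ c) = min(0.74, 0.08) = 0.08
(b /\ c) = min(0.69, 0.08) = 0.08
((b /\ c) -> b): min(1, 1 − 0.08 + 0.69) = 1
((a /\ c) /\ ((b /\ c) -> b)) = min(0.08, 1) = 0.08
(((a /\ c) /\ ((b /\ c) -> b)) /\ a) = min(0.08, 0.74) = 0.08
(c -> c): min(1, 1 − 0.08 + 0.08) = 1
(b /\ (c -> c)) = min(0.69, 1) = 0.69
((((a /\ c) /\ ((b /\ c) -> b)) /\ a) /\ (b /\ (c -> c))) = min(0.08, 0.69) = 0.08
(((b -> ~a) -> ~((b \/ ~c) -> ~b)) /\ ((((a /\ c) /\ ((b /\ c) -> b)) /\ a) /\ (b /\ (c -> c)))) = min(1, 0.08) = 0.08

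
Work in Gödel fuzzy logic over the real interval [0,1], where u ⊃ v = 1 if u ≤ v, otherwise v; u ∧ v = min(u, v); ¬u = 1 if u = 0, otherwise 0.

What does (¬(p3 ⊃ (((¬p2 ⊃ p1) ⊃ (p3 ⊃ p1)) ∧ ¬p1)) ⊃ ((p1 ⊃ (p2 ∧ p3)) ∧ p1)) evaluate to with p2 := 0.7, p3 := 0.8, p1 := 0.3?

¬p2: Gödel ¬ of 0.7 = 0 (operand ≠ 0)
(¬p2 ⊃ p1): 0 ≤ 0.3, so result = 1
(p3 ⊃ p1): 0.8 > 0.3, so result = 0.3
((¬p2 ⊃ p1) ⊃ (p3 ⊃ p1)): 1 > 0.3, so result = 0.3
¬p1: Gödel ¬ of 0.3 = 0 (operand ≠ 0)
(((¬p2 ⊃ p1) ⊃ (p3 ⊃ p1)) ∧ ¬p1) = min(0.3, 0) = 0
(p3 ⊃ (((¬p2 ⊃ p1) ⊃ (p3 ⊃ p1)) ∧ ¬p1)): 0.8 > 0, so result = 0
¬(p3 ⊃ (((¬p2 ⊃ p1) ⊃ (p3 ⊃ p1)) ∧ ¬p1)): Gödel ¬ of 0 = 1 (operand is 0)
(p2 ∧ p3) = min(0.7, 0.8) = 0.7
(p1 ⊃ (p2 ∧ p3)): 0.3 ≤ 0.7, so result = 1
((p1 ⊃ (p2 ∧ p3)) ∧ p1) = min(1, 0.3) = 0.3
(¬(p3 ⊃ (((¬p2 ⊃ p1) ⊃ (p3 ⊃ p1)) ∧ ¬p1)) ⊃ ((p1 ⊃ (p2 ∧ p3)) ∧ p1)): 1 > 0.3, so result = 0.3

0.30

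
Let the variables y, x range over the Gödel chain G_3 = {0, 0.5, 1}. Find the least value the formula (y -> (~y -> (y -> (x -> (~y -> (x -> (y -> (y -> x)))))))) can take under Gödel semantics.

1.00

Every assignment gives 1. For instance at y = 0, x = 0:
  ~y: Gödel ¬ of 0 = 1 (operand is 0)
  ~y: Gödel ¬ of 0 = 1 (operand is 0)
  (y -> x): 0 ≤ 0, so result = 1
  (y -> (y -> x)): 0 ≤ 1, so result = 1
  (x -> (y -> (y -> x))): 0 ≤ 1, so result = 1
  (~y -> (x -> (y -> (y -> x)))): 1 ≤ 1, so result = 1
  (x -> (~y -> (x -> (y -> (y -> x))))): 0 ≤ 1, so result = 1
  (y -> (x -> (~y -> (x -> (y -> (y -> x)))))): 0 ≤ 1, so result = 1
  (~y -> (y -> (x -> (~y -> (x -> (y -> (y -> x))))))): 1 ≤ 1, so result = 1
  (y -> (~y -> (y -> (x -> (~y -> (x -> (y -> (y -> x)))))))): 0 ≤ 1, so result = 1
All 9 assignments give value 1 — the formula is a G_3-tautology.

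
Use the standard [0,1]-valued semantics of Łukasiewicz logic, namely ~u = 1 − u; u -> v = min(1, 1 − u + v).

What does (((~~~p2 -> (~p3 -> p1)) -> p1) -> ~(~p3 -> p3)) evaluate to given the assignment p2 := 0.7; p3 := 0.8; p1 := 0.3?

~p2: Łukasiewicz ¬ gives 1 − 0.7 = 0.3
~~p2: Łukasiewicz ¬ gives 1 − 0.3 = 0.7
~~~p2: Łukasiewicz ¬ gives 1 − 0.7 = 0.3
~p3: Łukasiewicz ¬ gives 1 − 0.8 = 0.2
(~p3 -> p1): min(1, 1 − 0.2 + 0.3) = 1
(~~~p2 -> (~p3 -> p1)): min(1, 1 − 0.3 + 1) = 1
((~~~p2 -> (~p3 -> p1)) -> p1): min(1, 1 − 1 + 0.3) = 0.3
~p3: Łukasiewicz ¬ gives 1 − 0.8 = 0.2
(~p3 -> p3): min(1, 1 − 0.2 + 0.8) = 1
~(~p3 -> p3): Łukasiewicz ¬ gives 1 − 1 = 0
(((~~~p2 -> (~p3 -> p1)) -> p1) -> ~(~p3 -> p3)): min(1, 1 − 0.3 + 0) = 0.7

0.70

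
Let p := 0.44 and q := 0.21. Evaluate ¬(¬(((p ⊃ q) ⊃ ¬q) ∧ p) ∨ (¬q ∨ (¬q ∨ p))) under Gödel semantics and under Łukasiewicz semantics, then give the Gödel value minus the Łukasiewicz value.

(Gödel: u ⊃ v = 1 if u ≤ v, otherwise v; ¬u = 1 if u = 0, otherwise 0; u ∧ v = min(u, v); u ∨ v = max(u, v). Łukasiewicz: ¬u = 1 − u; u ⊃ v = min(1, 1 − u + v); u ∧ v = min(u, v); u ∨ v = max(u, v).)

Gödel evaluation:
  (p ⊃ q): 0.44 > 0.21, so result = 0.21
  ¬q: Gödel ¬ of 0.21 = 0 (operand ≠ 0)
  ((p ⊃ q) ⊃ ¬q): 0.21 > 0, so result = 0
  (((p ⊃ q) ⊃ ¬q) ∧ p) = min(0, 0.44) = 0
  ¬(((p ⊃ q) ⊃ ¬q) ∧ p): Gödel ¬ of 0 = 1 (operand is 0)
  ¬q: Gödel ¬ of 0.21 = 0 (operand ≠ 0)
  ¬q: Gödel ¬ of 0.21 = 0 (operand ≠ 0)
  (¬q ∨ p) = max(0, 0.44) = 0.44
  (¬q ∨ (¬q ∨ p)) = max(0, 0.44) = 0.44
  (¬(((p ⊃ q) ⊃ ¬q) ∧ p) ∨ (¬q ∨ (¬q ∨ p))) = max(1, 0.44) = 1
  ¬(¬(((p ⊃ q) ⊃ ¬q) ∧ p) ∨ (¬q ∨ (¬q ∨ p))): Gödel ¬ of 1 = 0 (operand ≠ 0)
  Gödel value = 0
Łukasiewicz evaluation:
  (p ⊃ q): min(1, 1 − 0.44 + 0.21) = 0.77
  ¬q: Łukasiewicz ¬ gives 1 − 0.21 = 0.79
  ((p ⊃ q) ⊃ ¬q): min(1, 1 − 0.77 + 0.79) = 1
  (((p ⊃ q) ⊃ ¬q) ∧ p) = min(1, 0.44) = 0.44
  ¬(((p ⊃ q) ⊃ ¬q) ∧ p): Łukasiewicz ¬ gives 1 − 0.44 = 0.56
  ¬q: Łukasiewicz ¬ gives 1 − 0.21 = 0.79
  ¬q: Łukasiewicz ¬ gives 1 − 0.21 = 0.79
  (¬q ∨ p) = max(0.79, 0.44) = 0.79
  (¬q ∨ (¬q ∨ p)) = max(0.79, 0.79) = 0.79
  (¬(((p ⊃ q) ⊃ ¬q) ∧ p) ∨ (¬q ∨ (¬q ∨ p))) = max(0.56, 0.79) = 0.79
  ¬(¬(((p ⊃ q) ⊃ ¬q) ∧ p) ∨ (¬q ∨ (¬q ∨ p))): Łukasiewicz ¬ gives 1 − 0.79 = 0.21
  Łukasiewicz value = 0.21
Difference: 0 − 0.21 = -0.21

-0.21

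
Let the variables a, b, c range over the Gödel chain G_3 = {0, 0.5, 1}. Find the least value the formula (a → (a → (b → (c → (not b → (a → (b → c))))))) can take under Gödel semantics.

1.00

Every assignment gives 1. For instance at a = 0, b = 0, c = 0:
  not b: Gödel ¬ of 0 = 1 (operand is 0)
  (b → c): 0 ≤ 0, so result = 1
  (a → (b → c)): 0 ≤ 1, so result = 1
  (not b → (a → (b → c))): 1 ≤ 1, so result = 1
  (c → (not b → (a → (b → c)))): 0 ≤ 1, so result = 1
  (b → (c → (not b → (a → (b → c))))): 0 ≤ 1, so result = 1
  (a → (b → (c → (not b → (a → (b → c)))))): 0 ≤ 1, so result = 1
  (a → (a → (b → (c → (not b → (a → (b → c))))))): 0 ≤ 1, so result = 1
All 27 assignments give value 1 — the formula is a G_3-tautology.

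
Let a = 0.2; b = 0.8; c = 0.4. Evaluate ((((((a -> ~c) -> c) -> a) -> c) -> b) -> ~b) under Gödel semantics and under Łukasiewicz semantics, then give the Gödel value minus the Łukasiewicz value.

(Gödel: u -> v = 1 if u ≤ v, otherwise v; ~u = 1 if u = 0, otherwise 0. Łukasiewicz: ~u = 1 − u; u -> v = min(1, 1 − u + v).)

Gödel evaluation:
  ~c: Gödel ¬ of 0.4 = 0 (operand ≠ 0)
  (a -> ~c): 0.2 > 0, so result = 0
  ((a -> ~c) -> c): 0 ≤ 0.4, so result = 1
  (((a -> ~c) -> c) -> a): 1 > 0.2, so result = 0.2
  ((((a -> ~c) -> c) -> a) -> c): 0.2 ≤ 0.4, so result = 1
  (((((a -> ~c) -> c) -> a) -> c) -> b): 1 > 0.8, so result = 0.8
  ~b: Gödel ¬ of 0.8 = 0 (operand ≠ 0)
  ((((((a -> ~c) -> c) -> a) -> c) -> b) -> ~b): 0.8 > 0, so result = 0
  Gödel value = 0
Łukasiewicz evaluation:
  ~c: Łukasiewicz ¬ gives 1 − 0.4 = 0.6
  (a -> ~c): min(1, 1 − 0.2 + 0.6) = 1
  ((a -> ~c) -> c): min(1, 1 − 1 + 0.4) = 0.4
  (((a -> ~c) -> c) -> a): min(1, 1 − 0.4 + 0.2) = 0.8
  ((((a -> ~c) -> c) -> a) -> c): min(1, 1 − 0.8 + 0.4) = 0.6
  (((((a -> ~c) -> c) -> a) -> c) -> b): min(1, 1 − 0.6 + 0.8) = 1
  ~b: Łukasiewicz ¬ gives 1 − 0.8 = 0.2
  ((((((a -> ~c) -> c) -> a) -> c) -> b) -> ~b): min(1, 1 − 1 + 0.2) = 0.2
  Łukasiewicz value = 0.2
Difference: 0 − 0.2 = -0.20

-0.20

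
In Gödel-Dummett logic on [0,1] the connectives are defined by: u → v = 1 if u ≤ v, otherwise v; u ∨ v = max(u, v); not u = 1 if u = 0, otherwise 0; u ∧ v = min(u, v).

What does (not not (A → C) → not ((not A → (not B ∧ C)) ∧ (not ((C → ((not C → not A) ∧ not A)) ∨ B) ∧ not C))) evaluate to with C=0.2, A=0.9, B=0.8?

1.00

(A → C): 0.9 > 0.2, so result = 0.2
not (A → C): Gödel ¬ of 0.2 = 0 (operand ≠ 0)
not not (A → C): Gödel ¬ of 0 = 1 (operand is 0)
not A: Gödel ¬ of 0.9 = 0 (operand ≠ 0)
not B: Gödel ¬ of 0.8 = 0 (operand ≠ 0)
(not B ∧ C) = min(0, 0.2) = 0
(not A → (not B ∧ C)): 0 ≤ 0, so result = 1
not C: Gödel ¬ of 0.2 = 0 (operand ≠ 0)
not A: Gödel ¬ of 0.9 = 0 (operand ≠ 0)
(not C → not A): 0 ≤ 0, so result = 1
not A: Gödel ¬ of 0.9 = 0 (operand ≠ 0)
((not C → not A) ∧ not A) = min(1, 0) = 0
(C → ((not C → not A) ∧ not A)): 0.2 > 0, so result = 0
((C → ((not C → not A) ∧ not A)) ∨ B) = max(0, 0.8) = 0.8
not ((C → ((not C → not A) ∧ not A)) ∨ B): Gödel ¬ of 0.8 = 0 (operand ≠ 0)
not C: Gödel ¬ of 0.2 = 0 (operand ≠ 0)
(not ((C → ((not C → not A) ∧ not A)) ∨ B) ∧ not C) = min(0, 0) = 0
((not A → (not B ∧ C)) ∧ (not ((C → ((not C → not A) ∧ not A)) ∨ B) ∧ not C)) = min(1, 0) = 0
not ((not A → (not B ∧ C)) ∧ (not ((C → ((not C → not A) ∧ not A)) ∨ B) ∧ not C)): Gödel ¬ of 0 = 1 (operand is 0)
(not not (A → C) → not ((not A → (not B ∧ C)) ∧ (not ((C → ((not C → not A) ∧ not A)) ∨ B) ∧ not C))): 1 ≤ 1, so result = 1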